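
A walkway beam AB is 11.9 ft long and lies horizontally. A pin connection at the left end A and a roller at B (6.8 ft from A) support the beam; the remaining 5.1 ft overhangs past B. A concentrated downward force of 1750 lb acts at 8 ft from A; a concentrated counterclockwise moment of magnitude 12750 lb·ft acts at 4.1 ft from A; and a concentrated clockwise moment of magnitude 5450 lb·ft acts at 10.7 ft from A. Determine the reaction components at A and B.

A_x = 0, A_y = 764.7 lb, B_y = 985.3 lb

ΣM about A: B_y·6.8 − 1750·8 + 12750 − 5450 = 0 → B_y = 6700/6.8 = 985.294 ≈ 985.3 lb.
ΣF_y = 0: A_y + 985.294 − 1750 = 0 → A_y = 764.7 lb.
ΣF_x = 0: no horizontal applied forces, so A_x = 0.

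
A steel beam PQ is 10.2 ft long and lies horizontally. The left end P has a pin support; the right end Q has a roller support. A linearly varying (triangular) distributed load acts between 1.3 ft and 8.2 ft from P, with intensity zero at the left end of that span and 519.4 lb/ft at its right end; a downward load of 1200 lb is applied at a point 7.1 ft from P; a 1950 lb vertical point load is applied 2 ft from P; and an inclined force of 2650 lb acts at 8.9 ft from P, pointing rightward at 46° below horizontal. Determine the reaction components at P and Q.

Resultant of the triangular load: ½ × 519.4 × 6.9 = 1791.93 lb, acting at 5.9 ft from P (one-third of the span from the peak).
Moments about P: Q_y·10.2 − (½·519.4·6.9)·5.9 − 1200·7.1 − 1950·2 − 2650·sin46°·8.9 = 0 → Q_y = 39958/10.2 = 3917.45 ≈ 3917 lb.
ΣF_y = 0: P_y + 3917.45 − ½·519.4·6.9 − 1200 − 1950 − 2650·sin46° = 0 → P_y = 2931 lb.
ΣF_x = 0: P_x + 2650·cos46° = 0 → P_x = -1841 lb.

P_x = -1841 lb, P_y = 2931 lb, Q_y = 3917 lb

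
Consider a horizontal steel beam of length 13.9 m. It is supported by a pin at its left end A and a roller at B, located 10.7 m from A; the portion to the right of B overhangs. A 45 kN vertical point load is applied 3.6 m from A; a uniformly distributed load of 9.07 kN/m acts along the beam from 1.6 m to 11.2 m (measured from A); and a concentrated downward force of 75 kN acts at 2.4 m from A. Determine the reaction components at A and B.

A_x = 0, A_y = 123.0 kN, B_y = 84.04 kN

Resultant of the distributed load: 9.07 × 9.6 = 87.072 kN at 6.4 m from A.
Moments about A: B_y·10.7 − 45·3.6 − (9.07·9.6)·6.4 − 75·2.4 = 0 → B_y = 899.2608/10.7 = 84.0431 ≈ 84.04 kN.
ΣF_y = 0: A_y + 84.0431 − 45 − 9.07·9.6 − 75 = 0 → A_y = 123.0 kN.
ΣF_x = 0: no horizontal applied forces, so A_x = 0.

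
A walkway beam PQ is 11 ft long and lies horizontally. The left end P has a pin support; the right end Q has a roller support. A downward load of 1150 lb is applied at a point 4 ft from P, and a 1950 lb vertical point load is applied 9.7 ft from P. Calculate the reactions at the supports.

P_x = 0, P_y = 962.3 lb, Q_y = 2138 lb

Moments about P: Q_y·11 − 1150·4 − 1950·9.7 = 0 → Q_y = 23515/11 = 2137.73 ≈ 2138 lb.
ΣF_y = 0: P_y + 2137.73 − 1150 − 1950 = 0 → P_y = 962.3 lb.
ΣF_x = 0: no horizontal applied forces, so P_x = 0.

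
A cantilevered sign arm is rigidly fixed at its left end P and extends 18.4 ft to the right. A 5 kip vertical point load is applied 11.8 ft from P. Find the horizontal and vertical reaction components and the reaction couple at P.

ΣF_x = 0: P_x = 0.
ΣF_y = 0: P_y − 5 = 0 → P_y = 5.000 kip.
ΣM about P: M_P − 5·11.8 = 0 → M_P = 59.00 kip·ft.

P_x = 0, P_y = 5.000 kip, M_P = 59.00 kip·ft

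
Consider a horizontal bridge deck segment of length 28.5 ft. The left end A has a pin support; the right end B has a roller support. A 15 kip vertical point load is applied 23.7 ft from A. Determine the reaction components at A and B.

A_x = 0, A_y = 2.526 kip, B_y = 12.47 kip

ΣM about A: B_y·28.5 − 15·23.7 = 0 → B_y = 355.5/28.5 = 12.4737 ≈ 12.47 kip.
ΣF_y = 0: A_y + 12.4737 − 15 = 0 → A_y = 2.526 kip.
ΣF_x = 0: no horizontal applied forces, so A_x = 0.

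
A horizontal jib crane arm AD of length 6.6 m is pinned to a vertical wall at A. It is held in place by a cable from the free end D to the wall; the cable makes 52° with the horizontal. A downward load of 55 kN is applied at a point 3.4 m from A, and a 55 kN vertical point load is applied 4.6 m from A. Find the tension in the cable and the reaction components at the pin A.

ΣM about A: T·sin52°·6.6 − 55·3.4 − 55·4.6 = 0 → T = 440/(6.6·0.788011) = 84.6012 ≈ 84.60 kN.
ΣF_x = 0: A_x − T·cos52° = 0 → A_x = 84.6012 × 0.615661 = 52.09 kN.
ΣF_y = 0: A_y + T·sin52° − 55 − 55 = 0 → A_y = 110 − 84.6012 × 0.788011 = 43.33 kN.

T = 84.60 kN, A_x = 52.09 kN, A_y = 43.33 kN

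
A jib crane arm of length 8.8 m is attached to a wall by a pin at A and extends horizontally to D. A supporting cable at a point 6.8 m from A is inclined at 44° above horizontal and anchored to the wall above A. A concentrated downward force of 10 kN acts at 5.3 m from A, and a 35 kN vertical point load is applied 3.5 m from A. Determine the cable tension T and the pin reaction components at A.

ΣM about A: T·sin44°·6.8 − 10·5.3 − 35·3.5 = 0 → T = 175.5/(6.8·0.694658) = 37.1533 ≈ 37.15 kN.
ΣF_x = 0: A_x − T·cos44° = 0 → A_x = 37.1533 × 0.71934 = 26.73 kN.
ΣF_y = 0: A_y + T·sin44° − 10 − 35 = 0 → A_y = 45 − 37.1533 × 0.694658 = 19.19 kN.

T = 37.15 kN, A_x = 26.73 kN, A_y = 19.19 kN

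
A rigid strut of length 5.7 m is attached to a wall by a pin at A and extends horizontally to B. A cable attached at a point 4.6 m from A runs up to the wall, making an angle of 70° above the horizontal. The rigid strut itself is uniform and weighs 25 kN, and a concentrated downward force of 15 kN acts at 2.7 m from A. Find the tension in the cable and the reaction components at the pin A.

T = 25.85 kN, A_x = 8.842 kN, A_y = 15.71 kN

ΣM about A: T·sin70°·4.6 − 25·2.85 − 15·2.7 = 0 → T = 111.75/(4.6·0.939693) = 25.8526 ≈ 25.85 kN.
ΣF_x = 0: A_x − T·cos70° = 0 → A_x = 25.8526 × 0.34202 = 8.842 kN.
ΣF_y = 0: A_y + T·sin70° − 25 − 15 = 0 → A_y = 40 − 25.8526 × 0.939693 = 15.71 kN.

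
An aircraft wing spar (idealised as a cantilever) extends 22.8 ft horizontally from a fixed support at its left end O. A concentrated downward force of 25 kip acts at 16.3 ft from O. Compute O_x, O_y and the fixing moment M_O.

ΣF_x = 0: O_x = 0.
ΣF_y = 0: O_y − 25 = 0 → O_y = 25.00 kip.
ΣM about O: M_O − 25·16.3 = 0 → M_O = 407.5 kip·ft.

O_x = 0, O_y = 25.00 kip, M_O = 407.5 kip·ft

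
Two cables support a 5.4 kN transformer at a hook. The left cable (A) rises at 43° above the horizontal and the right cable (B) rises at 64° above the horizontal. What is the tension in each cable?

ΣF_x = 0: −T_A·cos43° + T_B·cos64° = 0 → T_B = 1.66834·T_A.
ΣF_y = 0: T_A·sin43° + T_B·sin64° = 5.4.
Substitute: T_A·(0.681998 + 1.66834·0.898794) = 5.4 → T_A = 2.47537 ≈ 2.475 kN.
Then T_B = 1.66834 × 2.47537 = 4.130 kN.

T_A = 2.475 kN, T_B = 4.130 kN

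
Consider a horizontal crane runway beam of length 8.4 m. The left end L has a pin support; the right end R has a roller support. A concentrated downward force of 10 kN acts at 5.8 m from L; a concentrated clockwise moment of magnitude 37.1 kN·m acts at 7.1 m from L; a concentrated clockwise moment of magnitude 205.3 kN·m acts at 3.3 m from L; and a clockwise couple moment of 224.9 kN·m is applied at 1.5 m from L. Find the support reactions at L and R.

ΣM about L: R_y·8.4 − 10·5.8 − 37.1 − 205.3 − 224.9 = 0 → R_y = 525.3/8.4 = 62.5357 ≈ 62.54 kN.
ΣF_y = 0: L_y + 62.5357 − 10 = 0 → L_y = -52.54 kN.
ΣF_x = 0: no horizontal applied forces, so L_x = 0.

L_x = 0, L_y = -52.54 kN, R_y = 62.54 kN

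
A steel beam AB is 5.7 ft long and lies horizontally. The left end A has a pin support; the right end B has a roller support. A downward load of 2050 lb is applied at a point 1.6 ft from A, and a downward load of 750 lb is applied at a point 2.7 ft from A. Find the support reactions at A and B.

A_x = 0, A_y = 1869 lb, B_y = 930.7 lb

ΣM about A: B_y·5.7 − 2050·1.6 − 750·2.7 = 0 → B_y = 5305/5.7 = 930.702 ≈ 930.7 lb.
ΣF_y = 0: A_y + 930.702 − 2050 − 750 = 0 → A_y = 1869 lb.
ΣF_x = 0: no horizontal applied forces, so A_x = 0.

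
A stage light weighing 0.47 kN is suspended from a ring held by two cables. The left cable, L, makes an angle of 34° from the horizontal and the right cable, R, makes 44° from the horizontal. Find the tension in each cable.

T_L = 0.3456 kN, T_R = 0.3984 kN

ΣF_x = 0: −T_L·cos34° + T_R·cos44° = 0 → T_R = 1.1525·T_L.
ΣF_y = 0: T_L·sin34° + T_R·sin44° = 0.47.
Substitute: T_L·(0.559193 + 1.1525·0.694658) = 0.47 → T_L = 0.345643 ≈ 0.3456 kN.
Then T_R = 1.1525 × 0.345643 = 0.3984 kN.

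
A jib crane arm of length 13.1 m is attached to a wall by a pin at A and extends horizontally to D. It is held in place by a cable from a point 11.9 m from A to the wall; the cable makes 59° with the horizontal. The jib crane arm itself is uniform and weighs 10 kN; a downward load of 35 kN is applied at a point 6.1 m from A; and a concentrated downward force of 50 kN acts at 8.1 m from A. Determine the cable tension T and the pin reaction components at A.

ΣM about A: T·sin59°·11.9 − 10·6.55 − 35·6.1 − 50·8.1 = 0 → T = 684/(11.9·0.857167) = 67.0569 ≈ 67.06 kN.
ΣF_x = 0: A_x − T·cos59° = 0 → A_x = 67.0569 × 0.515038 = 34.54 kN.
ΣF_y = 0: A_y + T·sin59° − 10 − 35 − 50 = 0 → A_y = 95 − 67.0569 × 0.857167 = 37.52 kN.

T = 67.06 kN, A_x = 34.54 kN, A_y = 37.52 kN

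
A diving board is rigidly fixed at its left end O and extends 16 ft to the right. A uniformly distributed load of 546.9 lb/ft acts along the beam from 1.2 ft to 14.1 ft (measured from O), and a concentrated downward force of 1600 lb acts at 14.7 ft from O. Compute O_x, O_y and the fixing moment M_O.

Resultant of the distributed load: 546.9 × 12.9 = 7055.01 lb at 7.65 ft from O.
ΣF_x = 0: O_x = 0.
ΣF_y = 0: O_y − 546.9·12.9 − 1600 = 0 → O_y = 8655 lb.
ΣM about O: M_O − (546.9·12.9)·7.65 − 1600·14.7 = 0 → M_O = 77490 lb·ft.

O_x = 0, O_y = 8655 lb, M_O = 77490 lb·ft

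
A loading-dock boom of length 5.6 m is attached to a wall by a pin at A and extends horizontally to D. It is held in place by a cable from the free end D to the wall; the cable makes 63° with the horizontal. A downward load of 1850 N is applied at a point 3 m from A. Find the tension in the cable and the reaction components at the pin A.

ΣM about A: T·sin63°·5.6 − 1850·3 = 0 → T = 5550/(5.6·0.891007) = 1112.3 ≈ 1112 N.
ΣF_x = 0: A_x − T·cos63° = 0 → A_x = 1112.3 × 0.45399 = 505.0 N.
ΣF_y = 0: A_y + T·sin63° − 1850 = 0 → A_y = 1850 − 1112.3 × 0.891007 = 858.9 N.

T = 1112 N, A_x = 505.0 N, A_y = 858.9 N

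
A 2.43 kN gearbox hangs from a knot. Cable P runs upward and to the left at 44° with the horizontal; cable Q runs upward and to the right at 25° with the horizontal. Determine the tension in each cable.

T_P = 2.359 kN, T_Q = 1.872 kN

ΣF_x = 0: −T_P·cos44° + T_Q·cos25° = 0 → T_Q = 0.793704·T_P.
ΣF_y = 0: T_P·sin44° + T_Q·sin25° = 2.43.
Substitute: T_P·(0.694658 + 0.793704·0.422618) = 2.43 → T_P = 2.35901 ≈ 2.359 kN.
Then T_Q = 0.793704 × 2.35901 = 1.872 kN.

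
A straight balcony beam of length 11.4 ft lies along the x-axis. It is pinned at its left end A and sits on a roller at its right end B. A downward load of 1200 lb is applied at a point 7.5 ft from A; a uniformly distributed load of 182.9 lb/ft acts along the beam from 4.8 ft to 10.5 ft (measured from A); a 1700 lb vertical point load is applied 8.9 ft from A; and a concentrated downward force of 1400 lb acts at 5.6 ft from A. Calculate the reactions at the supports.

Resultant of the distributed load: 182.9 × 5.7 = 1042.53 lb at 7.65 ft from A.
ΣM about A: B_y·11.4 − 1200·7.5 − (182.9·5.7)·7.65 − 1700·8.9 − 1400·5.6 = 0 → B_y = 39945.3545/11.4 = 3503.98 ≈ 3504 lb.
ΣF_y = 0: A_y + 3503.98 − 1200 − 182.9·5.7 − 1700 − 1400 = 0 → A_y = 1839 lb.
ΣF_x = 0: no horizontal applied forces, so A_x = 0.

A_x = 0, A_y = 1839 lb, B_y = 3504 lb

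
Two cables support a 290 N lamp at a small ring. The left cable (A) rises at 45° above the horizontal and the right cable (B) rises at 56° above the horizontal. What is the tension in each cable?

T_A = 165.2 N, T_B = 208.9 N

ΣF_x = 0: −T_A·cos45° + T_B·cos56° = 0 → T_B = 1.26451·T_A.
ΣF_y = 0: T_A·sin45° + T_B·sin56° = 290.
Substitute: T_A·(0.707107 + 1.26451·0.829038) = 290 → T_A = 165.201 ≈ 165.2 N.
Then T_B = 1.26451 × 165.201 = 208.9 N.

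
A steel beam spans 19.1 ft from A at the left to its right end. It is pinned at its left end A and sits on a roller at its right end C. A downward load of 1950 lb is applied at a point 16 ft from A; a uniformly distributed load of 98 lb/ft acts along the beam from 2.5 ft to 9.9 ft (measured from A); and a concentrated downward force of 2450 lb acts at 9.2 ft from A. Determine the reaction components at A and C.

Resultant of the distributed load: 98 × 7.4 = 725.2 lb at 6.2 ft from A.
ΣM about A: C_y·19.1 − 1950·16 − (98·7.4)·6.2 − 2450·9.2 = 0 → C_y = 58236.24/19.1 = 3049.02 ≈ 3049 lb.
ΣF_y = 0: A_y + 3049.02 − 1950 − 98·7.4 − 2450 = 0 → A_y = 2076 lb.
ΣF_x = 0: no horizontal applied forces, so A_x = 0.

A_x = 0, A_y = 2076 lb, C_y = 3049 lb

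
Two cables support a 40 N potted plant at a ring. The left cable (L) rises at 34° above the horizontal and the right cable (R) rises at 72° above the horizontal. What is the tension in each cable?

T_L = 12.86 N, T_R = 34.50 N

ΣF_x = 0: −T_L·cos34° + T_R·cos72° = 0 → T_R = 2.68282·T_L.
ΣF_y = 0: T_L·sin34° + T_R·sin72° = 40.
Substitute: T_L·(0.559193 + 2.68282·0.951057) = 40 → T_L = 12.8588 ≈ 12.86 N.
Then T_R = 2.68282 × 12.8588 = 34.50 N.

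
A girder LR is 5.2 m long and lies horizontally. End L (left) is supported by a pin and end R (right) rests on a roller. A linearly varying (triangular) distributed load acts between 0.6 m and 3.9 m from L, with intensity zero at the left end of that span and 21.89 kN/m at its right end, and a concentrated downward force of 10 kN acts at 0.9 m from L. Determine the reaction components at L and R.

Resultant of the triangular load: ½ × 21.89 × 3.3 = 36.1185 kN, acting at 2.8 m from L (one-third of the span from the peak).
ΣM about L: R_y·5.2 − (½·21.89·3.3)·2.8 − 10·0.9 = 0 → R_y = 110.1318/5.2 = 21.1792 ≈ 21.18 kN.
ΣF_y = 0: L_y + 21.1792 − ½·21.89·3.3 − 10 = 0 → L_y = 24.94 kN.
ΣF_x = 0: no horizontal applied forces, so L_x = 0.

L_x = 0, L_y = 24.94 kN, R_y = 21.18 kN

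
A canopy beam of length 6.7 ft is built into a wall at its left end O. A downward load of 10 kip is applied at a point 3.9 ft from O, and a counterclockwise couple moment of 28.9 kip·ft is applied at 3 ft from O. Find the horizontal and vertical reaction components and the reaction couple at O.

ΣF_x = 0: O_x = 0.
ΣF_y = 0: O_y − 10 = 0 → O_y = 10.00 kip.
ΣM about O: M_O − 10·3.9 + 28.9 = 0 → M_O = 10.10 kip·ft.

O_x = 0, O_y = 10.00 kip, M_O = 10.10 kip·ft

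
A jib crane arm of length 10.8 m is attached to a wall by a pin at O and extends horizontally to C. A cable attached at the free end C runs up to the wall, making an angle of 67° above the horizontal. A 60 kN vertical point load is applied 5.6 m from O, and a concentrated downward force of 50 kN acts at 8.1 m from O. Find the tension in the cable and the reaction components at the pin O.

ΣM about O: T·sin67°·10.8 − 60·5.6 − 50·8.1 = 0 → T = 741/(10.8·0.920505) = 74.5364 ≈ 74.54 kN.
ΣF_x = 0: O_x − T·cos67° = 0 → O_x = 74.5364 × 0.390731 = 29.12 kN.
ΣF_y = 0: O_y + T·sin67° − 60 − 50 = 0 → O_y = 110 − 74.5364 × 0.920505 = 41.39 kN.

T = 74.54 kN, O_x = 29.12 kN, O_y = 41.39 kN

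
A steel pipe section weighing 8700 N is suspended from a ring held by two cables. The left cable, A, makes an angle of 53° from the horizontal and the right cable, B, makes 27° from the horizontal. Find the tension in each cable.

T_A = 7871 N, T_B = 5317 N

ΣF_x = 0: −T_A·cos53° + T_B·cos27° = 0 → T_B = 0.675433·T_A.
ΣF_y = 0: T_A·sin53° + T_B·sin27° = 8700.
Substitute: T_A·(0.798636 + 0.675433·0.45399) = 8700 → T_A = 7871.34 ≈ 7871 N.
Then T_B = 0.675433 × 7871.34 = 5317 N.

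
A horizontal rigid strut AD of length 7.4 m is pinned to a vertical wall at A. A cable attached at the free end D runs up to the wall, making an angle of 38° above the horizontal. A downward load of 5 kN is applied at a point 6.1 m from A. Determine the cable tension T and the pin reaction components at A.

T = 6.695 kN, A_x = 5.275 kN, A_y = 0.8784 kN

ΣM about A: T·sin38°·7.4 − 5·6.1 = 0 → T = 30.5/(7.4·0.615661) = 6.69463 ≈ 6.695 kN.
ΣF_x = 0: A_x − T·cos38° = 0 → A_x = 6.69463 × 0.788011 = 5.275 kN.
ΣF_y = 0: A_y + T·sin38° − 5 = 0 → A_y = 5 − 6.69463 × 0.615661 = 0.8784 kN.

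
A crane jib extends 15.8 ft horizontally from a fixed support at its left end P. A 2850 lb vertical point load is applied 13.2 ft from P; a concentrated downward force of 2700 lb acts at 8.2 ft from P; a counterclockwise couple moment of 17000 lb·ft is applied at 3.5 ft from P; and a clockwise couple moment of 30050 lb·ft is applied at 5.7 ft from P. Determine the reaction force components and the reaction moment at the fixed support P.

P_x = 0, P_y = 5550 lb, M_P = 72810 lb·ft

ΣF_x = 0: P_x = 0.
ΣF_y = 0: P_y − 2850 − 2700 = 0 → P_y = 5550 lb.
ΣM about P: M_P − 2850·13.2 − 2700·8.2 + 17000 − 30050 = 0 → M_P = 72810 lb·ft.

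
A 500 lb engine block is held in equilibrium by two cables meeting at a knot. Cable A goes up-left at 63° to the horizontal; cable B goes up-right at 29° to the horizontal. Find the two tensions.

ΣF_x = 0: −T_A·cos63° + T_B·cos29° = 0 → T_B = 0.519072·T_A.
ΣF_y = 0: T_A·sin63° + T_B·sin29° = 500.
Substitute: T_A·(0.891007 + 0.519072·0.48481) = 500 → T_A = 437.576 ≈ 437.6 lb.
Then T_B = 0.519072 × 437.576 = 227.1 lb.

T_A = 437.6 lb, T_B = 227.1 lb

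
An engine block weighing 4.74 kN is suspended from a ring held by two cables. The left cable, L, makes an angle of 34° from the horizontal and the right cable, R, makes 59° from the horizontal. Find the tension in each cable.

T_L = 2.445 kN, T_R = 3.935 kN

ΣF_x = 0: −T_L·cos34° + T_R·cos59° = 0 → T_R = 1.60966·T_L.
ΣF_y = 0: T_L·sin34° + T_R·sin59° = 4.74.
Substitute: T_L·(0.559193 + 1.60966·0.857167) = 4.74 → T_L = 2.44463 ≈ 2.445 kN.
Then T_R = 1.60966 × 2.44463 = 3.935 kN.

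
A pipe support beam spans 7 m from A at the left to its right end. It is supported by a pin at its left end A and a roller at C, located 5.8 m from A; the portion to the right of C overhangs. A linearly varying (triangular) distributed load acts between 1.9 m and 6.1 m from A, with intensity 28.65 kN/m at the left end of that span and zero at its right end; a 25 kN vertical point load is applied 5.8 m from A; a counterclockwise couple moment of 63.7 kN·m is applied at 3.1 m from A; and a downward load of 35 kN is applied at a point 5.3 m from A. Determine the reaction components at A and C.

A_x = 0, A_y = 39.93 kN, C_y = 80.23 kN

Resultant of the triangular load: ½ × 28.65 × 4.2 = 60.165 kN, acting at 3.3 m from A (one-third of the span from the peak).
Moments about A: C_y·5.8 − (½·28.65·4.2)·3.3 − 25·5.8 + 63.7 − 35·5.3 = 0 → C_y = 465.3445/5.8 = 80.2318 ≈ 80.23 kN.
ΣF_y = 0: A_y + 80.2318 − ½·28.65·4.2 − 25 − 35 = 0 → A_y = 39.93 kN.
ΣF_x = 0: no horizontal applied forces, so A_x = 0.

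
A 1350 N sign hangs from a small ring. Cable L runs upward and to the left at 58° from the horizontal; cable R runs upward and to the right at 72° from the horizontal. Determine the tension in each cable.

T_L = 544.6 N, T_R = 933.9 N

ΣF_x = 0: −T_L·cos58° + T_R·cos72° = 0 → T_R = 1.71485·T_L.
ΣF_y = 0: T_L·sin58° + T_R·sin72° = 1350.
Substitute: T_L·(0.848048 + 1.71485·0.951057) = 1350 → T_L = 544.581 ≈ 544.6 N.
Then T_R = 1.71485 × 544.581 = 933.9 N.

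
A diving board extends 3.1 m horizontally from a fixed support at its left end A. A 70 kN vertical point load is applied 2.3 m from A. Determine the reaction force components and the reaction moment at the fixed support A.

ΣF_x = 0: A_x = 0.
ΣF_y = 0: A_y − 70 = 0 → A_y = 70.00 kN.
ΣM about A: M_A − 70·2.3 = 0 → M_A = 161.0 kN·m.

A_x = 0, A_y = 70.00 kN, M_A = 161.0 kN·m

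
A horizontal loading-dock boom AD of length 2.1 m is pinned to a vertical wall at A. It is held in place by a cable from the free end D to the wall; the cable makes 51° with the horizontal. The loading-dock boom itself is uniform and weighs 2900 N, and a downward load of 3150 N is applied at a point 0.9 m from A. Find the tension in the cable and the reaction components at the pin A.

T = 3603 N, A_x = 2267 N, A_y = 3250 N

ΣM about A: T·sin51°·2.1 − 2900·1.05 − 3150·0.9 = 0 → T = 5880/(2.1·0.777146) = 3602.93 ≈ 3603 N.
ΣF_x = 0: A_x − T·cos51° = 0 → A_x = 3602.93 × 0.62932 = 2267 N.
ΣF_y = 0: A_y + T·sin51° − 2900 − 3150 = 0 → A_y = 6050 − 3602.93 × 0.777146 = 3250 N.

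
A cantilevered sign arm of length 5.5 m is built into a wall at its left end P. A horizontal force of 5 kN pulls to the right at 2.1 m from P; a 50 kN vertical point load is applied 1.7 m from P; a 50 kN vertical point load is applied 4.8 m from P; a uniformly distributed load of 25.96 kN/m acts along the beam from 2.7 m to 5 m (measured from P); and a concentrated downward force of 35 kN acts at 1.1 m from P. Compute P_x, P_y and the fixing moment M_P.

Resultant of the distributed load: 25.96 × 2.3 = 59.708 kN at 3.85 m from P.
ΣF_x = 0: P_x + 5 = 0 → P_x = -5.000 kN.
ΣF_y = 0: P_y − 50 − 50 − 25.96·2.3 − 35 = 0 → P_y = 194.7 kN.
ΣM about P: M_P − 50·1.7 − 50·4.8 − (25.96·2.3)·3.85 − 35·1.1 = 0 → M_P = 593.4 kN·m.

P_x = -5.000 kN, P_y = 194.7 kN, M_P = 593.4 kN·m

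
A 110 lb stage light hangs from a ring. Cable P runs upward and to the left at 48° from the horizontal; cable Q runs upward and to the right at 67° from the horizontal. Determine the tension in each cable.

T_P = 47.42 lb, T_Q = 81.21 lb

ΣF_x = 0: −T_P·cos48° + T_Q·cos67° = 0 → T_Q = 1.71251·T_P.
ΣF_y = 0: T_P·sin48° + T_Q·sin67° = 110.
Substitute: T_P·(0.743145 + 1.71251·0.920505) = 110 → T_P = 47.4236 ≈ 47.42 lb.
Then T_Q = 1.71251 × 47.4236 = 81.21 lb.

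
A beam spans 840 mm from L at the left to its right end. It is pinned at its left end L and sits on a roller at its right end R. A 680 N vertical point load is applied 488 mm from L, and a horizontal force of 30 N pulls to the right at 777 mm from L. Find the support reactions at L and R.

Moments about L: R_y·840 − 680·488 = 0 → R_y = 331840/840 = 395.048 ≈ 395.0 N.
ΣF_y = 0: L_y + 395.048 − 680 = 0 → L_y = 285.0 N.
ΣF_x = 0: L_x + 30 = 0 → L_x = -30.00 N.

L_x = -30.00 N, L_y = 285.0 N, R_y = 395.0 N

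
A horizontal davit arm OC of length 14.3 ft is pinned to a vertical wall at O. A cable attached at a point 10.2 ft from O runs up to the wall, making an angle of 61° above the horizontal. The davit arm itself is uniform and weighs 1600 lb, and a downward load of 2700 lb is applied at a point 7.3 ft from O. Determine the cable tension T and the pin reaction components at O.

ΣM about O: T·sin61°·10.2 − 1600·7.15 − 2700·7.3 = 0 → T = 31150/(10.2·0.87462) = 3491.71 ≈ 3492 lb.
ΣF_x = 0: O_x − T·cos61° = 0 → O_x = 3491.71 × 0.48481 = 1693 lb.
ΣF_y = 0: O_y + T·sin61° − 1600 − 2700 = 0 → O_y = 4300 − 3491.71 × 0.87462 = 1246 lb.

T = 3492 lb, O_x = 1693 lb, O_y = 1246 lb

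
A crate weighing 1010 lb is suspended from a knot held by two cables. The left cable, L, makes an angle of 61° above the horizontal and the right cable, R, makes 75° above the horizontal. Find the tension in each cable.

ΣF_x = 0: −T_L·cos61° + T_R·cos75° = 0 → T_R = 1.87316·T_L.
ΣF_y = 0: T_L·sin61° + T_R·sin75° = 1010.
Substitute: T_L·(0.87462 + 1.87316·0.965926) = 1010 → T_L = 376.31 ≈ 376.3 lb.
Then T_R = 1.87316 × 376.31 = 704.9 lb.

T_L = 376.3 lb, T_R = 704.9 lb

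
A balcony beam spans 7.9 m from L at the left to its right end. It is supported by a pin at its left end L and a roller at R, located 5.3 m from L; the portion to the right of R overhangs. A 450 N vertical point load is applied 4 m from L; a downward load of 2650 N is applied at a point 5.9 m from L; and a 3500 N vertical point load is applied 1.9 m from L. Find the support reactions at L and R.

L_x = 0, L_y = 2056 N, R_y = 4544 N

Moments about L: R_y·5.3 − 450·4 − 2650·5.9 − 3500·1.9 = 0 → R_y = 24085/5.3 = 4544.34 ≈ 4544 N.
ΣF_y = 0: L_y + 4544.34 − 450 − 2650 − 3500 = 0 → L_y = 2056 N.
ΣF_x = 0: no horizontal applied forces, so L_x = 0.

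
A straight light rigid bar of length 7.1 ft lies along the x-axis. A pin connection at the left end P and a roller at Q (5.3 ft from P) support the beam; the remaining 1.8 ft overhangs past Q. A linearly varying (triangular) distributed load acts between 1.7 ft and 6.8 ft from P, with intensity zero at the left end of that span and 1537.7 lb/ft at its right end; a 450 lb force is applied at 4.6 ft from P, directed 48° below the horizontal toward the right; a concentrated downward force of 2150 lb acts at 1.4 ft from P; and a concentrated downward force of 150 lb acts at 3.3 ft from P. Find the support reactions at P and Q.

Resultant of the triangular load: ½ × 1537.7 × 5.1 = 3921.135 lb, acting at 5.1 ft from P (one-third of the span from the peak).
ΣM about P: Q_y·5.3 − (½·1537.7·5.1)·5.1 − 450·sin48°·4.6 − 2150·1.4 − 150·3.3 = 0 → Q_y = 25041.1/5.3 = 4724.74 ≈ 4725 lb.
ΣF_y = 0: P_y + 4724.74 − ½·1537.7·5.1 − 450·sin48° − 2150 − 150 = 0 → P_y = 1831 lb.
ΣF_x = 0: P_x + 450·cos48° = 0 → P_x = -301.1 lb.

P_x = -301.1 lb, P_y = 1831 lb, Q_y = 4725 lb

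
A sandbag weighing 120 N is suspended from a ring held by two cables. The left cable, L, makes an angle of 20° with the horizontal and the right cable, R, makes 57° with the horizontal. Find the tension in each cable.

T_L = 67.08 N, T_R = 115.7 N

ΣF_x = 0: −T_L·cos20° + T_R·cos57° = 0 → T_R = 1.72535·T_L.
ΣF_y = 0: T_L·sin20° + T_R·sin57° = 120.
Substitute: T_L·(0.34202 + 1.72535·0.838671) = 120 → T_L = 67.0758 ≈ 67.08 N.
Then T_R = 1.72535 × 67.0758 = 115.7 N.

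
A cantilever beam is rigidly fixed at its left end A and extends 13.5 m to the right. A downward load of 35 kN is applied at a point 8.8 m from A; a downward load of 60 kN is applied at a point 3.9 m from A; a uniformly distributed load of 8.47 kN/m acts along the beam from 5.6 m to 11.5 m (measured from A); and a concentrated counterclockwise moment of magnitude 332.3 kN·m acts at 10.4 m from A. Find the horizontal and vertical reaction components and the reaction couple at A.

A_x = 0, A_y = 145.0 kN, M_A = 637.0 kN·m

Resultant of the distributed load: 8.47 × 5.9 = 49.973 kN at 8.55 m from A.
ΣF_x = 0: A_x = 0.
ΣF_y = 0: A_y − 35 − 60 − 8.47·5.9 = 0 → A_y = 145.0 kN.
ΣM about A: M_A − 35·8.8 − 60·3.9 − (8.47·5.9)·8.55 + 332.3 = 0 → M_A = 637.0 kN·m.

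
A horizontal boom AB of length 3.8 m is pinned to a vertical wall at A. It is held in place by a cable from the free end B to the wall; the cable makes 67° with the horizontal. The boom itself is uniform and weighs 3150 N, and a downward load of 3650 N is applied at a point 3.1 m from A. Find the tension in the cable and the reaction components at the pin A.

ΣM about A: T·sin67°·3.8 − 3150·1.9 − 3650·3.1 = 0 → T = 17300/(3.8·0.920505) = 4945.8 ≈ 4946 N.
ΣF_x = 0: A_x − T·cos67° = 0 → A_x = 4945.8 × 0.390731 = 1932 N.
ΣF_y = 0: A_y + T·sin67° − 3150 − 3650 = 0 → A_y = 6800 − 4945.8 × 0.920505 = 2247 N.

T = 4946 N, A_x = 1932 N, A_y = 2247 N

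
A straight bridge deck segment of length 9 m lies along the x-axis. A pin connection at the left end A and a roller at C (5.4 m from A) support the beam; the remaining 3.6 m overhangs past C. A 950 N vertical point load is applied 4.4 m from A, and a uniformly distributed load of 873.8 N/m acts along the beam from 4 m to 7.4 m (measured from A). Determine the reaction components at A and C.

A_x = 0, A_y = 10.87 N, C_y = 3910 N

Resultant of the distributed load: 873.8 × 3.4 = 2970.92 N at 5.7 m from A.
Moments about A: C_y·5.4 − 950·4.4 − (873.8·3.4)·5.7 = 0 → C_y = 21114.244/5.4 = 3910.05 ≈ 3910 N.
ΣF_y = 0: A_y + 3910.05 − 950 − 873.8·3.4 = 0 → A_y = 10.87 N.
ΣF_x = 0: no horizontal applied forces, so A_x = 0.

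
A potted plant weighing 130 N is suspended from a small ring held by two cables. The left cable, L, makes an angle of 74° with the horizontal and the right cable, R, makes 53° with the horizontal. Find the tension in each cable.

T_L = 97.96 N, T_R = 44.87 N

ΣF_x = 0: −T_L·cos74° + T_R·cos53° = 0 → T_R = 0.45801·T_L.
ΣF_y = 0: T_L·sin74° + T_R·sin53° = 130.
Substitute: T_L·(0.961262 + 0.45801·0.798636) = 130 → T_L = 97.962 ≈ 97.96 N.
Then T_R = 0.45801 × 97.962 = 44.87 N.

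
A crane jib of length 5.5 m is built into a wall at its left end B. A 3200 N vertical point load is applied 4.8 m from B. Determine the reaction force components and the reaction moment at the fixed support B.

ΣF_x = 0: B_x = 0.
ΣF_y = 0: B_y − 3200 = 0 → B_y = 3200 N.
ΣM about B: M_B − 3200·4.8 = 0 → M_B = 15360 N·m.

B_x = 0, B_y = 3200 N, M_B = 15360 N·m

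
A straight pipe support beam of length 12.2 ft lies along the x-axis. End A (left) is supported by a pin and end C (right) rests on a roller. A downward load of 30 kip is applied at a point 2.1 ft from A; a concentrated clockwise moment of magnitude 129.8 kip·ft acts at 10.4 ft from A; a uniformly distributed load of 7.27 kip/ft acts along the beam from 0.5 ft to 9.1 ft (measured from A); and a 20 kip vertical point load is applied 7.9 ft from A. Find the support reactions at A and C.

A_x = 0, A_y = 59.17 kip, C_y = 53.35 kip

Resultant of the distributed load: 7.27 × 8.6 = 62.522 kip at 4.8 ft from A.
Taking moments about A: C_y·12.2 − 30·2.1 − 129.8 − (7.27·8.6)·4.8 − 20·7.9 = 0 → C_y = 650.9056/12.2 = 53.3529 ≈ 53.35 kip.
ΣF_y = 0: A_y + 53.3529 − 30 − 7.27·8.6 − 20 = 0 → A_y = 59.17 kip.
ΣF_x = 0: no horizontal applied forces, so A_x = 0.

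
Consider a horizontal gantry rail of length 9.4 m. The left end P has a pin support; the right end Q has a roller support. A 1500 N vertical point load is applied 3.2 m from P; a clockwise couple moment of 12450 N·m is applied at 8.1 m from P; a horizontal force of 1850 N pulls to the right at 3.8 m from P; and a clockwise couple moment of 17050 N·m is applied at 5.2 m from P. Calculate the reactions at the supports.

P_x = -1850 N, P_y = -2149 N, Q_y = 3649 N

Taking moments about P: Q_y·9.4 − 1500·3.2 − 12450 − 17050 = 0 → Q_y = 34300/9.4 = 3648.94 ≈ 3649 N.
ΣF_y = 0: P_y + 3648.94 − 1500 = 0 → P_y = -2149 N.
ΣF_x = 0: P_x + 1850 = 0 → P_x = -1850 N.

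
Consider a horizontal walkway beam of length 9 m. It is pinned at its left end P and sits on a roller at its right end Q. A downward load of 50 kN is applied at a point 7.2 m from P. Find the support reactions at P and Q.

ΣM about P: Q_y·9 − 50·7.2 = 0 → Q_y = 360/9 = 40.00 kN.
ΣF_y = 0: P_y + 40 − 50 = 0 → P_y = 10.00 kN.
ΣF_x = 0: no horizontal applied forces, so P_x = 0.

P_x = 0, P_y = 10.00 kN, Q_y = 40.00 kN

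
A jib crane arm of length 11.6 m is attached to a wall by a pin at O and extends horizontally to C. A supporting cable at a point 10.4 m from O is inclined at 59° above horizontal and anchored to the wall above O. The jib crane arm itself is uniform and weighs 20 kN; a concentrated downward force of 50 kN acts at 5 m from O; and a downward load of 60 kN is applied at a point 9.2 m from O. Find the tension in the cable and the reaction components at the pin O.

T = 103.0 kN, O_x = 53.04 kN, O_y = 41.73 kN

ΣM about O: T·sin59°·10.4 − 20·5.8 − 50·5 − 60·9.2 = 0 → T = 918/(10.4·0.857167) = 102.978 ≈ 103.0 kN.
ΣF_x = 0: O_x − T·cos59° = 0 → O_x = 102.978 × 0.515038 = 53.04 kN.
ΣF_y = 0: O_y + T·sin59° − 20 − 50 − 60 = 0 → O_y = 130 − 102.978 × 0.857167 = 41.73 kN.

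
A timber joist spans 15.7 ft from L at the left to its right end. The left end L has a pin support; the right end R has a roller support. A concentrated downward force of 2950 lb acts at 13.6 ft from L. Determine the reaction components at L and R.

L_x = 0, L_y = 394.6 lb, R_y = 2555 lb

ΣM about L: R_y·15.7 − 2950·13.6 = 0 → R_y = 40120/15.7 = 2555.41 ≈ 2555 lb.
ΣF_y = 0: L_y + 2555.41 − 2950 = 0 → L_y = 394.6 lb.
ΣF_x = 0: no horizontal applied forces, so L_x = 0.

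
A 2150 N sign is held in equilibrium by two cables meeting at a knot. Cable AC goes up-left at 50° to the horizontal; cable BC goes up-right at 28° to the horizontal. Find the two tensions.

T_AC = 1941 N, T_BC = 1413 N

ΣF_x = 0: −T_AC·cos50° + T_BC·cos28° = 0 → T_BC = 0.728002·T_AC.
ΣF_y = 0: T_AC·sin50° + T_BC·sin28° = 2150.
Substitute: T_AC·(0.766044 + 0.728002·0.469472) = 2150 → T_AC = 1940.75 ≈ 1941 N.
Then T_BC = 0.728002 × 1940.75 = 1413 N.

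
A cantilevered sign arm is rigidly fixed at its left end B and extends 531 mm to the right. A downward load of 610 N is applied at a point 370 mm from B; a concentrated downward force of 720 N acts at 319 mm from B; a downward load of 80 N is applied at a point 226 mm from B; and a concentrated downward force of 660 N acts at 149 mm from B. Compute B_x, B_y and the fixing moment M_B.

ΣF_x = 0: B_x = 0.
ΣF_y = 0: B_y − 610 − 720 − 80 − 660 = 0 → B_y = 2070 N.
ΣM about B: M_B − 610·370 − 720·319 − 80·226 − 660·149 = 0 → M_B = 571800 N·mm.

B_x = 0, B_y = 2070 N, M_B = 571800 N·mm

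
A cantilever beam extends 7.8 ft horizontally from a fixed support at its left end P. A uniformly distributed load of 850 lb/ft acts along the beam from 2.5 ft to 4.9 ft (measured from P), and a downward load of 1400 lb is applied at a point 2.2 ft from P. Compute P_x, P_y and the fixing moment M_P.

P_x = 0, P_y = 3440 lb, M_P = 10630 lb·ft

Resultant of the distributed load: 850 × 2.4 = 2040 lb at 3.7 ft from P.
ΣF_x = 0: P_x = 0.
ΣF_y = 0: P_y − 850·2.4 − 1400 = 0 → P_y = 3440 lb.
ΣM about P: M_P − (850·2.4)·3.7 − 1400·2.2 = 0 → M_P = 10630 lb·ft.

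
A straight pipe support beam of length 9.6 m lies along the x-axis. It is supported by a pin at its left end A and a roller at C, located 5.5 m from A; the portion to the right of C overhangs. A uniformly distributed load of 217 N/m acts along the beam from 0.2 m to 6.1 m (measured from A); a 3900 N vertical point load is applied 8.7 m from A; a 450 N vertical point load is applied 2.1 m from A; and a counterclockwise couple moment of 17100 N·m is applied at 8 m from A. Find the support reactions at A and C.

Resultant of the distributed load: 217 × 5.9 = 1280.3 N at 3.15 m from A.
Taking moments about A: C_y·5.5 − (217·5.9)·3.15 − 3900·8.7 − 450·2.1 + 17100 = 0 → C_y = 21807.945/5.5 = 3965.08 ≈ 3965 N.
ΣF_y = 0: A_y + 3965.08 − 217·5.9 − 3900 − 450 = 0 → A_y = 1665 N.
ΣF_x = 0: no horizontal applied forces, so A_x = 0.

A_x = 0, A_y = 1665 N, C_y = 3965 N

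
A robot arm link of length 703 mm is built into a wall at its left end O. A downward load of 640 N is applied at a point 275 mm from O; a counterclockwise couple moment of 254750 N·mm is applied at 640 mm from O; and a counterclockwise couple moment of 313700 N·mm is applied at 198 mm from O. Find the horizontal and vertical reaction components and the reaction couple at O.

ΣF_x = 0: O_x = 0.
ΣF_y = 0: O_y − 640 = 0 → O_y = 640.0 N.
ΣM about O: M_O − 640·275 + 254750 + 313700 = 0 → M_O = -392400 N·mm.

O_x = 0, O_y = 640.0 N, M_O = -392400 N·mm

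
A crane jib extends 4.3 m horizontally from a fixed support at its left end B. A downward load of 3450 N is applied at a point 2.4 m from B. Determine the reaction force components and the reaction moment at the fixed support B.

ΣF_x = 0: B_x = 0.
ΣF_y = 0: B_y − 3450 = 0 → B_y = 3450 N.
ΣM about B: M_B − 3450·2.4 = 0 → M_B = 8280 N·m.

B_x = 0, B_y = 3450 N, M_B = 8280 N·m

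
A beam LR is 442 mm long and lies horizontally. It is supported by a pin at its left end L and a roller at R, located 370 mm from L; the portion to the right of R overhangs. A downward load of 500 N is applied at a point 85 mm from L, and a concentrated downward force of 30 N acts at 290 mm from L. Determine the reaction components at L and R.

Moments about L: R_y·370 − 500·85 − 30·290 = 0 → R_y = 51200/370 = 138.378 ≈ 138.4 N.
ΣF_y = 0: L_y + 138.378 − 500 − 30 = 0 → L_y = 391.6 N.
ΣF_x = 0: no horizontal applied forces, so L_x = 0.

L_x = 0, L_y = 391.6 N, R_y = 138.4 N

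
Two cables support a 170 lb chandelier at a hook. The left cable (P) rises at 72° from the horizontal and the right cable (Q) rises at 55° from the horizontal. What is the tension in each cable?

ΣF_x = 0: −T_P·cos72° + T_Q·cos55° = 0 → T_Q = 0.538755·T_P.
ΣF_y = 0: T_P·sin72° + T_Q·sin55° = 170.
Substitute: T_P·(0.951057 + 0.538755·0.819152) = 170 → T_P = 122.093 ≈ 122.1 lb.
Then T_Q = 0.538755 × 122.093 = 65.78 lb.

T_P = 122.1 lb, T_Q = 65.78 lb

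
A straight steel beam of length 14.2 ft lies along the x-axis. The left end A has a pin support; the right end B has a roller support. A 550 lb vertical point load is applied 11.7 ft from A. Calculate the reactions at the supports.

Moments about A: B_y·14.2 − 550·11.7 = 0 → B_y = 6435/14.2 = 453.169 ≈ 453.2 lb.
ΣF_y = 0: A_y + 453.169 − 550 = 0 → A_y = 96.83 lb.
ΣF_x = 0: no horizontal applied forces, so A_x = 0.

A_x = 0, A_y = 96.83 lb, B_y = 453.2 lb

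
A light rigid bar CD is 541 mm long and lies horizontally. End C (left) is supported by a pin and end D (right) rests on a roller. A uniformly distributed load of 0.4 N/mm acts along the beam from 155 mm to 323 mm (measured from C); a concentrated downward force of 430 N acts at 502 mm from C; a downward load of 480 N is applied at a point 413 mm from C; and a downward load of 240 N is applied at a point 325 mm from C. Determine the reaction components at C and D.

Resultant of the distributed load: 0.4 × 168 = 67.2 N at 239 mm from C.
ΣM about C: D_y·541 − (0.4·168)·239 − 430·502 − 480·413 − 240·325 = 0 → D_y = 508160.8/541 = 939.299 ≈ 939.3 N.
ΣF_y = 0: C_y + 939.299 − 0.4·168 − 430 − 480 − 240 = 0 → C_y = 277.9 N.
ΣF_x = 0: no horizontal applied forces, so C_x = 0.

C_x = 0, C_y = 277.9 N, D_y = 939.3 N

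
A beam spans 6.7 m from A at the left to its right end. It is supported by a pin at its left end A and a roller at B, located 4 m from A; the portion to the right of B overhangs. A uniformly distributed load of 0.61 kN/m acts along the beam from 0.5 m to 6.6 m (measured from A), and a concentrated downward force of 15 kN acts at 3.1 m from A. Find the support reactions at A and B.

Resultant of the distributed load: 0.61 × 6.1 = 3.721 kN at 3.55 m from A.
ΣM about A: B_y·4 − (0.61·6.1)·3.55 − 15·3.1 = 0 → B_y = 59.70955/4 = 14.9274 ≈ 14.93 kN.
ΣF_y = 0: A_y + 14.9274 − 0.61·6.1 − 15 = 0 → A_y = 3.794 kN.
ΣF_x = 0: no horizontal applied forces, so A_x = 0.

A_x = 0, A_y = 3.794 kN, B_y = 14.93 kN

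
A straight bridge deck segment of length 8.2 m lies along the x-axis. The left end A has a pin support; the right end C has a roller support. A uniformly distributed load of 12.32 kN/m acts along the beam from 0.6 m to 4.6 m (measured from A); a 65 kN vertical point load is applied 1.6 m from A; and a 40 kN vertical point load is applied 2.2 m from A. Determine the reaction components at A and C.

A_x = 0, A_y = 115.2 kN, C_y = 39.04 kN

Resultant of the distributed load: 12.32 × 4 = 49.28 kN at 2.6 m from A.
ΣM about A: C_y·8.2 − (12.32·4)·2.6 − 65·1.6 − 40·2.2 = 0 → C_y = 320.128/8.2 = 39.04 kN.
ΣF_y = 0: A_y + 39.04 − 12.32·4 − 65 − 40 = 0 → A_y = 115.2 kN.
ΣF_x = 0: no horizontal applied forces, so A_x = 0.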